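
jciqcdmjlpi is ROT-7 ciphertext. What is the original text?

j(9): 9−7=2 → c
c(2): 2−7=-5≡21 → v
i(8): 8−7=1 → b
q(16): 16−7=9 → j
c(2): 2−7=-5≡21 → v
d(3): 3−7=-4≡22 → w
m(12): 12−7=5 → f
j(9): 9−7=2 → c
l(11): 11−7=4 → e
p(15): 15−7=8 → i
i(8): 8−7=1 → b

cvbjvwfceib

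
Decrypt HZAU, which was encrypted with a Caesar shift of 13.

H(7): 7−13=-6≡20 → U
Z(25): 25−13=12 → M
A(0): 0−13=-13≡13 → N
U(20): 20−13=7 → H

UMNH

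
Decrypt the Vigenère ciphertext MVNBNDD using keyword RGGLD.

Repeat the key across the ciphertext: RGGLDRG
M(12)−R(17): -5≡21 → V
V(21)−G(6): 15 → P
N(13)−G(6): 7 → H
B(1)−L(11): -10≡16 → Q
N(13)−D(3): 10 → K
D(3)−R(17): -14≡12 → M
D(3)−G(6): -3≡23 → X

VPHQKMX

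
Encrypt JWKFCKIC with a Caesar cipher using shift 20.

DQEZWECW

J(9): 9+20=29≡3 → D
W(22): 22+20=42≡16 → Q
K(10): 10+20=30≡4 → E
F(5): 5+20=25 → Z
C(2): 2+20=22 → W
K(10): 10+20=30≡4 → E
I(8): 8+20=28≡2 → C
C(2): 2+20=22 → W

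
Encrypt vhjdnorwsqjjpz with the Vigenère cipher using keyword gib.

Repeat the key across the message: gibgibgibgibgi
v(21)+g(6): 27≡1 → b
h(7)+i(8): 15 → p
j(9)+b(1): 10 → k
d(3)+g(6): 9 → j
n(13)+i(8): 21 → v
o(14)+b(1): 15 → p
r(17)+g(6): 23 → x
w(22)+i(8): 30≡4 → e
s(18)+b(1): 19 → t
q(16)+g(6): 22 → w
j(9)+i(8): 17 → r
j(9)+b(1): 10 → k
p(15)+g(6): 21 → v
z(25)+i(8): 33≡7 → h

bpkjvpxetwrkvh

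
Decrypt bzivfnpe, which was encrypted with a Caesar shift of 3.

ywfsckmb

b(1): 1−3=-2≡24 → y
z(25): 25−3=22 → w
i(8): 8−3=5 → f
v(21): 21−3=18 → s
f(5): 5−3=2 → c
n(13): 13−3=10 → k
p(15): 15−3=12 → m
e(4): 4−3=1 → b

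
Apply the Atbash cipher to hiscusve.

srhxfhev

h(7) → s(18)
i(8) → r(17)
s(18) → h(7)
c(2) → x(23)
u(20) → f(5)
s(18) → h(7)
v(21) → e(4)
e(4) → v(21)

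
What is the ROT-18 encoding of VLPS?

V(21): 21+18=39≡13 → N
L(11): 11+18=29≡3 → D
P(15): 15+18=33≡7 → H
S(18): 18+18=36≡10 → K

NDHK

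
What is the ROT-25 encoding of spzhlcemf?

s(18): 18+25=43≡17 → r
p(15): 15+25=40≡14 → o
z(25): 25+25=50≡24 → y
h(7): 7+25=32≡6 → g
l(11): 11+25=36≡10 → k
c(2): 2+25=27≡1 → b
e(4): 4+25=29≡3 → d
m(12): 12+25=37≡11 → l
f(5): 5+25=30≡4 → e

roygkbdle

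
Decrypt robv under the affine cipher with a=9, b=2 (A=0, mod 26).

tkxf

The inverse of 9 mod 26 is 3, since 9·3=27≡1. Apply D(y)=3·(y−2) mod 26:
r(17): 3·(17−2)=45≡19 → t
o(14): 3·(14−2)=36≡10 → k
b(1): 3·(1−2)=-3≡23 → x
v(21): 3·(21−2)=57≡5 → f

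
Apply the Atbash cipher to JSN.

J(9) → Q(16)
S(18) → H(7)
N(13) → M(12)

QHM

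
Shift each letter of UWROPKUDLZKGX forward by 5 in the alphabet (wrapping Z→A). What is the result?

U(20): 20+5=25 → Z
W(22): 22+5=27≡1 → B
R(17): 17+5=22 → W
O(14): 14+5=19 → T
P(15): 15+5=20 → U
K(10): 10+5=15 → P
U(20): 20+5=25 → Z
D(3): 3+5=8 → I
L(11): 11+5=16 → Q
Z(25): 25+5=30≡4 → E
K(10): 10+5=15 → P
G(6): 6+5=11 → L
X(23): 23+5=28≡2 → C

ZBWTUPZIQEPLC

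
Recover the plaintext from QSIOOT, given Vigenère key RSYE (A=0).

ZAKKXB

Repeat the key across the ciphertext: RSYERS
Q(16)−R(17): -1≡25 → Z
S(18)−S(18): 0 → A
I(8)−Y(24): -16≡10 → K
O(14)−E(4): 10 → K
O(14)−R(17): -3≡23 → X
T(19)−S(18): 1 → B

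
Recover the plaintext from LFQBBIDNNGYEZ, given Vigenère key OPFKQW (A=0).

XQLRLMPYIWIIL

Repeat the key across the ciphertext: OPFKQWOPFKQWO
L(11)−O(14): -3≡23 → X
F(5)−P(15): -10≡16 → Q
Q(16)−F(5): 11 → L
B(1)−K(10): -9≡17 → R
B(1)−Q(16): -15≡11 → L
I(8)−W(22): -14≡12 → M
D(3)−O(14): -11≡15 → P
N(13)−P(15): -2≡24 → Y
N(13)−F(5): 8 → I
G(6)−K(10): -4≡22 → W
Y(24)−Q(16): 8 → I
E(4)−W(22): -18≡8 → I
Z(25)−O(14): 11 → L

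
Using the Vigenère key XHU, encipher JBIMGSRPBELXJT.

Repeat the key across the message: XHUXHUXHUXHUXH
J(9)+X(23): 32≡6 → G
B(1)+H(7): 8 → I
I(8)+U(20): 28≡2 → C
M(12)+X(23): 35≡9 → J
G(6)+H(7): 13 → N
S(18)+U(20): 38≡12 → M
R(17)+X(23): 40≡14 → O
P(15)+H(7): 22 → W
B(1)+U(20): 21 → V
E(4)+X(23): 27≡1 → B
L(11)+H(7): 18 → S
X(23)+U(20): 43≡17 → R
J(9)+X(23): 32≡6 → G
T(19)+H(7): 26≡0 → A

GICJNMOWVBSRGA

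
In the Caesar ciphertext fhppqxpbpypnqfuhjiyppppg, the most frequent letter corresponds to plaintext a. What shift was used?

The most frequent ciphertext letter is p (appears 9 times).
p is position 15; a is position 0.
Shift = 15.

15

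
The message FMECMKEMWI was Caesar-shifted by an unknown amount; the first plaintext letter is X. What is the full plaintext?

XEWUECWEOA

From the crib: F(5)−X(23)=-18≡8, so the shift is 8.
Subtract 8 from each ciphertext letter:
F(5): 5−8=-3≡23 → X
M(12): 12−8=4 → E
E(4): 4−8=-4≡22 → W
C(2): 2−8=-6≡20 → U
M(12): 12−8=4 → E
K(10): 10−8=2 → C
E(4): 4−8=-4≡22 → W
M(12): 12−8=4 → E
W(22): 22−8=14 → O
I(8): 8−8=0 → A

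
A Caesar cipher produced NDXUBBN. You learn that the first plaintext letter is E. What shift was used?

From the crib: N(13)−E(4)=9, so the shift is 9.

9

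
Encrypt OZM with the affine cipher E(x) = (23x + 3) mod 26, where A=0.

NGT

O(14): 23·14+3=325≡13 → N
Z(25): 23·25+3=578≡6 → G
M(12): 23·12+3=279≡19 → T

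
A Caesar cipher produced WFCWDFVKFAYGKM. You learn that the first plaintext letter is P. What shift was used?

7

From the crib: W(22)−P(15)=7, so the shift is 7.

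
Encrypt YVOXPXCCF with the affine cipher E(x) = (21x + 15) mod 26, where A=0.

Y(24): 21·24+15=519≡25 → Z
V(21): 21·21+15=456≡14 → O
O(14): 21·14+15=309≡23 → X
X(23): 21·23+15=498≡4 → E
P(15): 21·15+15=330≡18 → S
X(23): 21·23+15=498≡4 → E
C(2): 21·2+15=57≡5 → F
C(2): 21·2+15=57≡5 → F
F(5): 21·5+15=120≡16 → Q

ZOXESEFFQ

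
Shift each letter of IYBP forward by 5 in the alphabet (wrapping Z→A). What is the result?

I(8): 8+5=13 → N
Y(24): 24+5=29≡3 → D
B(1): 1+5=6 → G
P(15): 15+5=20 → U

NDGU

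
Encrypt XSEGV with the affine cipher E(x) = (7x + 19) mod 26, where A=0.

X(23): 7·23+19=180≡24 → Y
S(18): 7·18+19=145≡15 → P
E(4): 7·4+19=47≡21 → V
G(6): 7·6+19=61≡9 → J
V(21): 7·21+19=166≡10 → K

YPVJK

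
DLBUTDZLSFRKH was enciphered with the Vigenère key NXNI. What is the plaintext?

Repeat the key across the ciphertext: NXNINXNINXNIN
D(3)−N(13): -10≡16 → Q
L(11)−X(23): -12≡14 → O
B(1)−N(13): -12≡14 → O
U(20)−I(8): 12 → M
T(19)−N(13): 6 → G
D(3)−X(23): -20≡6 → G
Z(25)−N(13): 12 → M
L(11)−I(8): 3 → D
S(18)−N(13): 5 → F
F(5)−X(23): -18≡8 → I
R(17)−N(13): 4 → E
K(10)−I(8): 2 → C
H(7)−N(13): -6≡20 → U

QOOMGGMDFIECU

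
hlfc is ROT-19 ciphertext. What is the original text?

osmj

h(7): 7−19=-12≡14 → o
l(11): 11−19=-8≡18 → s
f(5): 5−19=-14≡12 → m
c(2): 2−19=-17≡9 → j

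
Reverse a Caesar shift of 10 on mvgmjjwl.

clwczzmb

m(12): 12−10=2 → c
v(21): 21−10=11 → l
g(6): 6−10=-4≡22 → w
m(12): 12−10=2 → c
j(9): 9−10=-1≡25 → z
j(9): 9−10=-1≡25 → z
w(22): 22−10=12 → m
l(11): 11−10=1 → b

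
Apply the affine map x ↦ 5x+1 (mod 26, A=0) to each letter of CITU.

LPSX

C(2): 5·2+1=11 → L
I(8): 5·8+1=41≡15 → P
T(19): 5·19+1=96≡18 → S
U(20): 5·20+1=101≡23 → X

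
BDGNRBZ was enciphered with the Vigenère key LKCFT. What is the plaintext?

Repeat the key across the ciphertext: LKCFTLK
B(1)−L(11): -10≡16 → Q
D(3)−K(10): -7≡19 → T
G(6)−C(2): 4 → E
N(13)−F(5): 8 → I
R(17)−T(19): -2≡24 → Y
B(1)−L(11): -10≡16 → Q
Z(25)−K(10): 15 → P

QTEIYQP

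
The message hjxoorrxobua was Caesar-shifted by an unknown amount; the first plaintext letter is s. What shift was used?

From the crib: h(7)−s(18)=-11≡15, so the shift is 15.

15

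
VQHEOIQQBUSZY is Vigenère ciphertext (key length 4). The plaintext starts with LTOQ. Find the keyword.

Subtract each crib letter from the matching ciphertext letter (mod 26):
V(21)−L(11)=10 → K
Q(16)−T(19)=-3≡23 → X
H(7)−O(14)=-7≡19 → T
E(4)−Q(16)=-12≡14 → O

KXTO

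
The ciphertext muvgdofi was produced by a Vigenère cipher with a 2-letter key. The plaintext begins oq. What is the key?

ye

Subtract each crib letter from the matching ciphertext letter (mod 26):
m(12)−o(14)=-2≡24 → y
u(20)−q(16)=4 → e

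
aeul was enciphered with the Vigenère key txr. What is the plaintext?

hhds

Repeat the key across the ciphertext: txrt
a(0)−t(19): -19≡7 → h
e(4)−x(23): -19≡7 → h
u(20)−r(17): 3 → d
l(11)−t(19): -8≡18 → s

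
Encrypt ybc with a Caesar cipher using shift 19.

y(24): 24+19=43≡17 → r
b(1): 1+19=20 → u
c(2): 2+19=21 → v

ruv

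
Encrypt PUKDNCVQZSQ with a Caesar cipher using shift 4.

TYOHRGZUDWU

P(15): 15+4=19 → T
U(20): 20+4=24 → Y
K(10): 10+4=14 → O
D(3): 3+4=7 → H
N(13): 13+4=17 → R
C(2): 2+4=6 → G
V(21): 21+4=25 → Z
Q(16): 16+4=20 → U
Z(25): 25+4=29≡3 → D
S(18): 18+4=22 → W
Q(16): 16+4=20 → U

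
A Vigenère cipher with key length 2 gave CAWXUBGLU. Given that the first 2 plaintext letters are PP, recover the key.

NL

Subtract each crib letter from the matching ciphertext letter (mod 26):
C(2)−P(15)=-13≡13 → N
A(0)−P(15)=-15≡11 → L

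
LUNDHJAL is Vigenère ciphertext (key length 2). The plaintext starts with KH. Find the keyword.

Subtract each crib letter from the matching ciphertext letter (mod 26):
L(11)−K(10)=1 → B
U(20)−H(7)=13 → N

BN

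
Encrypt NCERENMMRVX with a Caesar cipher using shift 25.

N(13): 13+25=38≡12 → M
C(2): 2+25=27≡1 → B
E(4): 4+25=29≡3 → D
R(17): 17+25=42≡16 → Q
E(4): 4+25=29≡3 → D
N(13): 13+25=38≡12 → M
M(12): 12+25=37≡11 → L
M(12): 12+25=37≡11 → L
R(17): 17+25=42≡16 → Q
V(21): 21+25=46≡20 → U
X(23): 23+25=48≡22 → W

MBDQDMLLQUW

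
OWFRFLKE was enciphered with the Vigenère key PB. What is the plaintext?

ZVQQQKVD

Repeat the key across the ciphertext: PBPBPBPB
O(14)−P(15): -1≡25 → Z
W(22)−B(1): 21 → V
F(5)−P(15): -10≡16 → Q
R(17)−B(1): 16 → Q
F(5)−P(15): -10≡16 → Q
L(11)−B(1): 10 → K
K(10)−P(15): -5≡21 → V
E(4)−B(1): 3 → D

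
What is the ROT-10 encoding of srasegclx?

s(18): 18+10=28≡2 → c
r(17): 17+10=27≡1 → b
a(0): 0+10=10 → k
s(18): 18+10=28≡2 → c
e(4): 4+10=14 → o
g(6): 6+10=16 → q
c(2): 2+10=12 → m
l(11): 11+10=21 → v
x(23): 23+10=33≡7 → h

cbkcoqmvh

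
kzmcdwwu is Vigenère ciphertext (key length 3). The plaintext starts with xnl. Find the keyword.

Subtract each crib letter from the matching ciphertext letter (mod 26):
k(10)−x(23)=-13≡13 → n
z(25)−n(13)=12 → m
m(12)−l(11)=1 → b

nmb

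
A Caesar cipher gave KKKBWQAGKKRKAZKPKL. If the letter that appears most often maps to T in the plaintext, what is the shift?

The most frequent ciphertext letter is K (appears 8 times).
K is position 10; T is position 19.
Shift = -9≡17.

17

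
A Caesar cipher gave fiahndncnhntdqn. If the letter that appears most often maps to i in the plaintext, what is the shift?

5

The most frequent ciphertext letter is n (appears 5 times).
n is position 13; i is position 8.
Shift = 5.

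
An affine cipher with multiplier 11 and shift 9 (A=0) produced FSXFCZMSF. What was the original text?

The inverse of 11 mod 26 is 19, since 11·19=209≡1. Apply D(y)=19·(y−9) mod 26:
F(5): 19·(5−9)=-76≡2 → C
S(18): 19·(18−9)=171≡15 → P
X(23): 19·(23−9)=266≡6 → G
F(5): 19·(5−9)=-76≡2 → C
C(2): 19·(2−9)=-133≡23 → X
Z(25): 19·(25−9)=304≡18 → S
M(12): 19·(12−9)=57≡5 → F
S(18): 19·(18−9)=171≡15 → P
F(5): 19·(5−9)=-76≡2 → C

CPGCXSFPC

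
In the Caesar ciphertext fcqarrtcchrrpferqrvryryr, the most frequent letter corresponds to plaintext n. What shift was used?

The most frequent ciphertext letter is r (appears 9 times).
r is position 17; n is position 13.
Shift = 4.

4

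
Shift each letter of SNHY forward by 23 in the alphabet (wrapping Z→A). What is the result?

S(18): 18+23=41≡15 → P
N(13): 13+23=36≡10 → K
H(7): 7+23=30≡4 → E
Y(24): 24+23=47≡21 → V

PKEV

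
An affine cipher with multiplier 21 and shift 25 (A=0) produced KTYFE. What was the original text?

DWVEZ

The inverse of 21 mod 26 is 5, since 21·5=105≡1. Apply D(y)=5·(y−25) mod 26:
K(10): 5·(10−25)=-75≡3 → D
T(19): 5·(19−25)=-30≡22 → W
Y(24): 5·(24−25)=-5≡21 → V
F(5): 5·(5−25)=-100≡4 → E
E(4): 5·(4−25)=-105≡25 → Z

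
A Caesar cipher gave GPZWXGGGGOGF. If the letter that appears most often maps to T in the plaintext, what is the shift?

13

The most frequent ciphertext letter is G (appears 6 times).
G is position 6; T is position 19.
Shift = -13≡13.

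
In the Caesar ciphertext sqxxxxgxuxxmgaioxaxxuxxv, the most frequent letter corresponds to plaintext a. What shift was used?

The most frequent ciphertext letter is x (appears 12 times).
x is position 23; a is position 0.
Shift = 23.

23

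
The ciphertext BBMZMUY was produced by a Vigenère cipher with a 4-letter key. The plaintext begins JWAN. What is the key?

SFMM

Subtract each crib letter from the matching ciphertext letter (mod 26):
B(1)−J(9)=-8≡18 → S
B(1)−W(22)=-21≡5 → F
M(12)−A(0)=12 → M
Z(25)−N(13)=12 → M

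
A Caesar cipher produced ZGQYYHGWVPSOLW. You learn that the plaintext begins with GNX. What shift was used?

From the crib: Z(25)−G(6)=19, so the shift is 19.

19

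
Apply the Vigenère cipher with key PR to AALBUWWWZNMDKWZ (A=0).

Repeat the key across the message: PRPRPRPRPRPRPRP
A(0)+P(15): 15 → P
A(0)+R(17): 17 → R
L(11)+P(15): 26≡0 → A
B(1)+R(17): 18 → S
U(20)+P(15): 35≡9 → J
W(22)+R(17): 39≡13 → N
W(22)+P(15): 37≡11 → L
W(22)+R(17): 39≡13 → N
Z(25)+P(15): 40≡14 → O
N(13)+R(17): 30≡4 → E
M(12)+P(15): 27≡1 → B
D(3)+R(17): 20 → U
K(10)+P(15): 25 → Z
W(22)+R(17): 39≡13 → N
Z(25)+P(15): 40≡14 → O

PRASJNLNOEBUZNO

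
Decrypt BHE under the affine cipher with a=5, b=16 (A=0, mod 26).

XTI

The inverse of 5 mod 26 is 21, since 5·21=105≡1. Apply D(y)=21·(y−16) mod 26:
B(1): 21·(1−16)=-315≡23 → X
H(7): 21·(7−16)=-189≡19 → T
E(4): 21·(4−16)=-252≡8 → I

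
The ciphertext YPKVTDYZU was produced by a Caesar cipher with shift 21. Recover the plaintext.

Y(24): 24−21=3 → D
P(15): 15−21=-6≡20 → U
K(10): 10−21=-11≡15 → P
V(21): 21−21=0 → A
T(19): 19−21=-2≡24 → Y
D(3): 3−21=-18≡8 → I
Y(24): 24−21=3 → D
Z(25): 25−21=4 → E
U(20): 20−21=-1≡25 → Z

DUPAYIDEZ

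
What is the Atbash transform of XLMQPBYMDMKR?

CONJKYBNWNPI

X(23) → C(2)
L(11) → O(14)
M(12) → N(13)
Q(16) → J(9)
P(15) → K(10)
B(1) → Y(24)
Y(24) → B(1)
M(12) → N(13)
D(3) → W(22)
M(12) → N(13)
K(10) → P(15)
R(17) → I(8)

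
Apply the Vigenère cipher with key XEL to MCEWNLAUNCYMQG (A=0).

JGPTRWXYYZCXNK

Repeat the key across the message: XELXELXELXELXE
M(12)+X(23): 35≡9 → J
C(2)+E(4): 6 → G
E(4)+L(11): 15 → P
W(22)+X(23): 45≡19 → T
N(13)+E(4): 17 → R
L(11)+L(11): 22 → W
A(0)+X(23): 23 → X
U(20)+E(4): 24 → Y
N(13)+L(11): 24 → Y
C(2)+X(23): 25 → Z
Y(24)+E(4): 28≡2 → C
M(12)+L(11): 23 → X
Q(16)+X(23): 39≡13 → N
G(6)+E(4): 10 → K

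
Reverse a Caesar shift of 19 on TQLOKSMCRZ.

T(19): 19−19=0 → A
Q(16): 16−19=-3≡23 → X
L(11): 11−19=-8≡18 → S
O(14): 14−19=-5≡21 → V
K(10): 10−19=-9≡17 → R
S(18): 18−19=-1≡25 → Z
M(12): 12−19=-7≡19 → T
C(2): 2−19=-17≡9 → J
R(17): 17−19=-2≡24 → Y
Z(25): 25−19=6 → G

AXSVRZTJYG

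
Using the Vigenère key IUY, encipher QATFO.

YURNI

Repeat the key across the message: IUYIU
Q(16)+I(8): 24 → Y
A(0)+U(20): 20 → U
T(19)+Y(24): 43≡17 → R
F(5)+I(8): 13 → N
O(14)+U(20): 34≡8 → I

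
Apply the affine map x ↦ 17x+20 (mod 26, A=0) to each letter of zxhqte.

dvjgfk

z(25): 17·25+20=445≡3 → d
x(23): 17·23+20=411≡21 → v
h(7): 17·7+20=139≡9 → j
q(16): 17·16+20=292≡6 → g
t(19): 17·19+20=343≡5 → f
e(4): 17·4+20=88≡10 → k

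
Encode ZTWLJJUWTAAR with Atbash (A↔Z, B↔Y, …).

Z(25) → A(0)
T(19) → G(6)
W(22) → D(3)
L(11) → O(14)
J(9) → Q(16)
J(9) → Q(16)
U(20) → F(5)
W(22) → D(3)
T(19) → G(6)
A(0) → Z(25)
A(0) → Z(25)
R(17) → I(8)

AGDOQQFDGZZI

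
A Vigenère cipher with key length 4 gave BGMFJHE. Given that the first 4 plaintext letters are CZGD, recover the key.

ZHGC

Subtract each crib letter from the matching ciphertext letter (mod 26):
B(1)−C(2)=-1≡25 → Z
G(6)−Z(25)=-19≡7 → H
M(12)−G(6)=6 → G
F(5)−D(3)=2 → C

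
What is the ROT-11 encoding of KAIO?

VLTZ

K(10): 10+11=21 → V
A(0): 0+11=11 → L
I(8): 8+11=19 → T
O(14): 14+11=25 → Z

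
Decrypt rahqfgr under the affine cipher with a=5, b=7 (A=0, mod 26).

cjahkfc

The inverse of 5 mod 26 is 21, since 5·21=105≡1. Apply D(y)=21·(y−7) mod 26:
r(17): 21·(17−7)=210≡2 → c
a(0): 21·(0−7)=-147≡9 → j
h(7): 21·(7−7)=0 → a
q(16): 21·(16−7)=189≡7 → h
f(5): 21·(5−7)=-42≡10 → k
g(6): 21·(6−7)=-21≡5 → f
r(17): 21·(17−7)=210≡2 → c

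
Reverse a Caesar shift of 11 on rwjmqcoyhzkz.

glybfrdnwozo

r(17): 17−11=6 → g
w(22): 22−11=11 → l
j(9): 9−11=-2≡24 → y
m(12): 12−11=1 → b
q(16): 16−11=5 → f
c(2): 2−11=-9≡17 → r
o(14): 14−11=3 → d
y(24): 24−11=13 → n
h(7): 7−11=-4≡22 → w
z(25): 25−11=14 → o
k(10): 10−11=-1≡25 → z
z(25): 25−11=14 → o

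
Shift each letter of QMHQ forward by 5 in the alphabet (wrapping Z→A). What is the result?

Q(16): 16+5=21 → V
M(12): 12+5=17 → R
H(7): 7+5=12 → M
Q(16): 16+5=21 → V

VRMV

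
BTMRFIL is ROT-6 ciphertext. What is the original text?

VNGLZCF

B(1): 1−6=-5≡21 → V
T(19): 19−6=13 → N
M(12): 12−6=6 → G
R(17): 17−6=11 → L
F(5): 5−6=-1≡25 → Z
I(8): 8−6=2 → C
L(11): 11−6=5 → F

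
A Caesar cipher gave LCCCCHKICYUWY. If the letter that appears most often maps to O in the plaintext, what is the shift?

The most frequent ciphertext letter is C (appears 5 times).
C is position 2; O is position 14.
Shift = -12≡14.

14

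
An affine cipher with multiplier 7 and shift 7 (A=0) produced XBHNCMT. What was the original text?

GOAMDXY

The inverse of 7 mod 26 is 15, since 7·15=105≡1. Apply D(y)=15·(y−7) mod 26:
X(23): 15·(23−7)=240≡6 → G
B(1): 15·(1−7)=-90≡14 → O
H(7): 15·(7−7)=0 → A
N(13): 15·(13−7)=90≡12 → M
C(2): 15·(2−7)=-75≡3 → D
M(12): 15·(12−7)=75≡23 → X
T(19): 15·(19−7)=180≡24 → Y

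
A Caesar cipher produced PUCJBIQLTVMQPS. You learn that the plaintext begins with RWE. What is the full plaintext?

From the crib: P(15)−R(17)=-2≡24, so the shift is 24.
Subtract 24 from each ciphertext letter:
P(15): 15−24=-9≡17 → R
U(20): 20−24=-4≡22 → W
C(2): 2−24=-22≡4 → E
J(9): 9−24=-15≡11 → L
B(1): 1−24=-23≡3 → D
I(8): 8−24=-16≡10 → K
Q(16): 16−24=-8≡18 → S
L(11): 11−24=-13≡13 → N
T(19): 19−24=-5≡21 → V
V(21): 21−24=-3≡23 → X
M(12): 12−24=-12≡14 → O
Q(16): 16−24=-8≡18 → S
P(15): 15−24=-9≡17 → R
S(18): 18−24=-6≡20 → U

RWELDKSNVXOSRU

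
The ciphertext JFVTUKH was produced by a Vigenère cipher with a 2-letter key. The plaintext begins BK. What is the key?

IV

Subtract each crib letter from the matching ciphertext letter (mod 26):
J(9)−B(1)=8 → I
F(5)−K(10)=-5≡21 → V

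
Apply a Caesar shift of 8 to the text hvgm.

h(7): 7+8=15 → p
v(21): 21+8=29≡3 → d
g(6): 6+8=14 → o
m(12): 12+8=20 → u

pdou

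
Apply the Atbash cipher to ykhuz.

bpsfa

y(24) → b(1)
k(10) → p(15)
h(7) → s(18)
u(20) → f(5)
z(25) → a(0)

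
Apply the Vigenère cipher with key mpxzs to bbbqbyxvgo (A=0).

Repeat the key across the message: mpxzsmpxzs
b(1)+m(12): 13 → n
b(1)+p(15): 16 → q
b(1)+x(23): 24 → y
q(16)+z(25): 41≡15 → p
b(1)+s(18): 19 → t
y(24)+m(12): 36≡10 → k
x(23)+p(15): 38≡12 → m
v(21)+x(23): 44≡18 → s
g(6)+z(25): 31≡5 → f
o(14)+s(18): 32≡6 → g

nqyptkmsfg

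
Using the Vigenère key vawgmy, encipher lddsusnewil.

gdzygqiesox

Repeat the key across the message: vawgmyvawgm
l(11)+v(21): 32≡6 → g
d(3)+a(0): 3 → d
d(3)+w(22): 25 → z
s(18)+g(6): 24 → y
u(20)+m(12): 32≡6 → g
s(18)+y(24): 42≡16 → q
n(13)+v(21): 34≡8 → i
e(4)+a(0): 4 → e
w(22)+w(22): 44≡18 → s
i(8)+g(6): 14 → o
l(11)+m(12): 23 → x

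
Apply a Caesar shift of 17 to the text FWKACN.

WNBRTE

F(5): 5+17=22 → W
W(22): 22+17=39≡13 → N
K(10): 10+17=27≡1 → B
A(0): 0+17=17 → R
C(2): 2+17=19 → T
N(13): 13+17=30≡4 → E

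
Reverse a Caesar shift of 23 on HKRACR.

H(7): 7−23=-16≡10 → K
K(10): 10−23=-13≡13 → N
R(17): 17−23=-6≡20 → U
A(0): 0−23=-23≡3 → D
C(2): 2−23=-21≡5 → F
R(17): 17−23=-6≡20 → U

KNUDFU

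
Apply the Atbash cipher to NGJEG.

MTQVT

N(13) → M(12)
G(6) → T(19)
J(9) → Q(16)
E(4) → V(21)
G(6) → T(19)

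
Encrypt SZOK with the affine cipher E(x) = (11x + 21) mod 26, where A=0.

LKTB

S(18): 11·18+21=219≡11 → L
Z(25): 11·25+21=296≡10 → K
O(14): 11·14+21=175≡19 → T
K(10): 11·10+21=131≡1 → B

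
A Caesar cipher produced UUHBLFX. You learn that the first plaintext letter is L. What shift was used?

From the crib: U(20)−L(11)=9, so the shift is 9.

9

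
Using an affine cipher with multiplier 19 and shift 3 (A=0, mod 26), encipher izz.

i(8): 19·8+3=155≡25 → z
z(25): 19·25+3=478≡10 → k
z(25): 19·25+3=478≡10 → k

zkk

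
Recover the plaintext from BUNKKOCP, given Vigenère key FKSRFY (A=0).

WKVTFQXF

Repeat the key across the ciphertext: FKSRFYFK
B(1)−F(5): -4≡22 → W
U(20)−K(10): 10 → K
N(13)−S(18): -5≡21 → V
K(10)−R(17): -7≡19 → T
K(10)−F(5): 5 → F
O(14)−Y(24): -10≡16 → Q
C(2)−F(5): -3≡23 → X
P(15)−K(10): 5 → F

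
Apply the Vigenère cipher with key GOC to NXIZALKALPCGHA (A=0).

Repeat the key across the message: GOCGOCGOCGOCGO
N(13)+G(6): 19 → T
X(23)+O(14): 37≡11 → L
I(8)+C(2): 10 → K
Z(25)+G(6): 31≡5 → F
A(0)+O(14): 14 → O
L(11)+C(2): 13 → N
K(10)+G(6): 16 → Q
A(0)+O(14): 14 → O
L(11)+C(2): 13 → N
P(15)+G(6): 21 → V
C(2)+O(14): 16 → Q
G(6)+C(2): 8 → I
H(7)+G(6): 13 → N
A(0)+O(14): 14 → O

TLKFONQONVQINO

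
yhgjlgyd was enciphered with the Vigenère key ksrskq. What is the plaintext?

opprbqol

Repeat the key across the ciphertext: ksrskqks
y(24)−k(10): 14 → o
h(7)−s(18): -11≡15 → p
g(6)−r(17): -11≡15 → p
j(9)−s(18): -9≡17 → r
l(11)−k(10): 1 → b
g(6)−q(16): -10≡16 → q
y(24)−k(10): 14 → o
d(3)−s(18): -15≡11 → l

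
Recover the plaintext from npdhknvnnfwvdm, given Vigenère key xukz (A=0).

qvtintloqlmwgs

Repeat the key across the ciphertext: xukzxukzxukzxu
n(13)−x(23): -10≡16 → q
p(15)−u(20): -5≡21 → v
d(3)−k(10): -7≡19 → t
h(7)−z(25): -18≡8 → i
k(10)−x(23): -13≡13 → n
n(13)−u(20): -7≡19 → t
v(21)−k(10): 11 → l
n(13)−z(25): -12≡14 → o
n(13)−x(23): -10≡16 → q
f(5)−u(20): -15≡11 → l
w(22)−k(10): 12 → m
v(21)−z(25): -4≡22 → w
d(3)−x(23): -20≡6 → g
m(12)−u(20): -8≡18 → s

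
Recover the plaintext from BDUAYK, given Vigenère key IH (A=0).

Repeat the key across the ciphertext: IHIHIH
B(1)−I(8): -7≡19 → T
D(3)−H(7): -4≡22 → W
U(20)−I(8): 12 → M
A(0)−H(7): -7≡19 → T
Y(24)−I(8): 16 → Q
K(10)−H(7): 3 → D

TWMTQD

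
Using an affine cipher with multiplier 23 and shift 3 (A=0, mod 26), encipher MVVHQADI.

M(12): 23·12+3=279≡19 → T
V(21): 23·21+3=486≡18 → S
V(21): 23·21+3=486≡18 → S
H(7): 23·7+3=164≡8 → I
Q(16): 23·16+3=371≡7 → H
A(0): 23·0+3=3 → D
D(3): 23·3+3=72≡20 → U
I(8): 23·8+3=187≡5 → F

TSSIHDUF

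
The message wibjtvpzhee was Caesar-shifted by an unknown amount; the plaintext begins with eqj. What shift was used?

From the crib: w(22)−e(4)=18, so the shift is 18.

18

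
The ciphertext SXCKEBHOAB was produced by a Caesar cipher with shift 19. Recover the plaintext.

S(18): 18−19=-1≡25 → Z
X(23): 23−19=4 → E
C(2): 2−19=-17≡9 → J
K(10): 10−19=-9≡17 → R
E(4): 4−19=-15≡11 → L
B(1): 1−19=-18≡8 → I
H(7): 7−19=-12≡14 → O
O(14): 14−19=-5≡21 → V
A(0): 0−19=-19≡7 → H
B(1): 1−19=-18≡8 → I

ZEJRLIOVHI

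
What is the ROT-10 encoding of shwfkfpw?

crgpupzg

s(18): 18+10=28≡2 → c
h(7): 7+10=17 → r
w(22): 22+10=32≡6 → g
f(5): 5+10=15 → p
k(10): 10+10=20 → u
f(5): 5+10=15 → p
p(15): 15+10=25 → z
w(22): 22+10=32≡6 → g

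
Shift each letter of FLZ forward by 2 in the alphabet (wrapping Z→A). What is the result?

F(5): 5+2=7 → H
L(11): 11+2=13 → N
Z(25): 25+2=27≡1 → B

HNB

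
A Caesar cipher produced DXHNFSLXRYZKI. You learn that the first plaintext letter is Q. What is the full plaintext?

QKUASFYKELMXV

From the crib: D(3)−Q(16)=-13≡13, so the shift is 13.
Subtract 13 from each ciphertext letter:
D(3): 3−13=-10≡16 → Q
X(23): 23−13=10 → K
H(7): 7−13=-6≡20 → U
N(13): 13−13=0 → A
F(5): 5−13=-8≡18 → S
S(18): 18−13=5 → F
L(11): 11−13=-2≡24 → Y
X(23): 23−13=10 → K
R(17): 17−13=4 → E
Y(24): 24−13=11 → L
Z(25): 25−13=12 → M
K(10): 10−13=-3≡23 → X
I(8): 8−13=-5≡21 → V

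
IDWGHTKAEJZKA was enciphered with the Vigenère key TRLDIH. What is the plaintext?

PMLDZMRJTGRDH

Repeat the key across the ciphertext: TRLDIHTRLDIHT
I(8)−T(19): -11≡15 → P
D(3)−R(17): -14≡12 → M
W(22)−L(11): 11 → L
G(6)−D(3): 3 → D
H(7)−I(8): -1≡25 → Z
T(19)−H(7): 12 → M
K(10)−T(19): -9≡17 → R
A(0)−R(17): -17≡9 → J
E(4)−L(11): -7≡19 → T
J(9)−D(3): 6 → G
Z(25)−I(8): 17 → R
K(10)−H(7): 3 → D
A(0)−T(19): -19≡7 → H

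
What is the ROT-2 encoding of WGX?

YIZ

W(22): 22+2=24 → Y
G(6): 6+2=8 → I
X(23): 23+2=25 → Z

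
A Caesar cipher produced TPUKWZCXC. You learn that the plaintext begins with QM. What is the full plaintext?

From the crib: T(19)−Q(16)=3, so the shift is 3.
Subtract 3 from each ciphertext letter:
T(19): 19−3=16 → Q
P(15): 15−3=12 → M
U(20): 20−3=17 → R
K(10): 10−3=7 → H
W(22): 22−3=19 → T
Z(25): 25−3=22 → W
C(2): 2−3=-1≡25 → Z
X(23): 23−3=20 → U
C(2): 2−3=-1≡25 → Z

QMRHTWZUZ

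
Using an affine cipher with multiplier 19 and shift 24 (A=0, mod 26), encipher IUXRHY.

UOTJBM

I(8): 19·8+24=176≡20 → U
U(20): 19·20+24=404≡14 → O
X(23): 19·23+24=461≡19 → T
R(17): 19·17+24=347≡9 → J
H(7): 19·7+24=157≡1 → B
Y(24): 19·24+24=480≡12 → M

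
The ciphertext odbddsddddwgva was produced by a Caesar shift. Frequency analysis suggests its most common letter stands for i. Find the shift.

The most frequent ciphertext letter is d (appears 7 times).
d is position 3; i is position 8.
Shift = -5≡21.

21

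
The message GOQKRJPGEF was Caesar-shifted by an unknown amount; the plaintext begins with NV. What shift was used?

From the crib: G(6)−N(13)=-7≡19, so the shift is 19.

19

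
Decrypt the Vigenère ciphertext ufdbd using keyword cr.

sobkb

Repeat the key across the ciphertext: crcrc
u(20)−c(2): 18 → s
f(5)−r(17): -12≡14 → o
d(3)−c(2): 1 → b
b(1)−r(17): -16≡10 → k
d(3)−c(2): 1 → b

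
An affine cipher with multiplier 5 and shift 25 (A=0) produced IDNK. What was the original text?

The inverse of 5 mod 26 is 21, since 5·21=105≡1. Apply D(y)=21·(y−25) mod 26:
I(8): 21·(8−25)=-357≡7 → H
D(3): 21·(3−25)=-462≡6 → G
N(13): 21·(13−25)=-252≡8 → I
K(10): 21·(10−25)=-315≡23 → X

HGIX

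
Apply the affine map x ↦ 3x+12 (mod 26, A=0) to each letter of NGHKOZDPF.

ZEHQCJVFB

N(13): 3·13+12=51≡25 → Z
G(6): 3·6+12=30≡4 → E
H(7): 3·7+12=33≡7 → H
K(10): 3·10+12=42≡16 → Q
O(14): 3·14+12=54≡2 → C
Z(25): 3·25+12=87≡9 → J
D(3): 3·3+12=21 → V
P(15): 3·15+12=57≡5 → F
F(5): 3·5+12=27≡1 → B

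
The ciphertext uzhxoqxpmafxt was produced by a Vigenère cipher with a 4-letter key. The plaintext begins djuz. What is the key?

Subtract each crib letter from the matching ciphertext letter (mod 26):
u(20)−d(3)=17 → r
z(25)−j(9)=16 → q
h(7)−u(20)=-13≡13 → n
x(23)−z(25)=-2≡24 → y

rqny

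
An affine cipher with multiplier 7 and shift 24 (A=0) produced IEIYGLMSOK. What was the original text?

The inverse of 7 mod 26 is 15, since 7·15=105≡1. Apply D(y)=15·(y−24) mod 26:
I(8): 15·(8−24)=-240≡20 → U
E(4): 15·(4−24)=-300≡12 → M
I(8): 15·(8−24)=-240≡20 → U
Y(24): 15·(24−24)=0 → A
G(6): 15·(6−24)=-270≡16 → Q
L(11): 15·(11−24)=-195≡13 → N
M(12): 15·(12−24)=-180≡2 → C
S(18): 15·(18−24)=-90≡14 → O
O(14): 15·(14−24)=-150≡6 → G
K(10): 15·(10−24)=-210≡24 → Y

UMUAQNCOGY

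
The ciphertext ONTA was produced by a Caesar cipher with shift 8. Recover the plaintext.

GFLS

O(14): 14−8=6 → G
N(13): 13−8=5 → F
T(19): 19−8=11 → L
A(0): 0−8=-8≡18 → S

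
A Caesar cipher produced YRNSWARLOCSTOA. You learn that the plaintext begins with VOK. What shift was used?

3

From the crib: Y(24)−V(21)=3, so the shift is 3.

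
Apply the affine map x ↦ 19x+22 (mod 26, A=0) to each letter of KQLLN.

K(10): 19·10+22=212≡4 → E
Q(16): 19·16+22=326≡14 → O
L(11): 19·11+22=231≡23 → X
L(11): 19·11+22=231≡23 → X
N(13): 19·13+22=269≡9 → J

EOXXJ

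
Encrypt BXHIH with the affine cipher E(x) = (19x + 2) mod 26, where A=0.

VXFYF

B(1): 19·1+2=21 → V
X(23): 19·23+2=439≡23 → X
H(7): 19·7+2=135≡5 → F
I(8): 19·8+2=154≡24 → Y
H(7): 19·7+2=135≡5 → F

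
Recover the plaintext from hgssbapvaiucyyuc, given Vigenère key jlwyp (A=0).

Repeat the key across the ciphertext: jlwypjlwypjlwypj
h(7)−j(9): -2≡24 → y
g(6)−l(11): -5≡21 → v
s(18)−w(22): -4≡22 → w
s(18)−y(24): -6≡20 → u
b(1)−p(15): -14≡12 → m
a(0)−j(9): -9≡17 → r
p(15)−l(11): 4 → e
v(21)−w(22): -1≡25 → z
a(0)−y(24): -24≡2 → c
i(8)−p(15): -7≡19 → t
u(20)−j(9): 11 → l
c(2)−l(11): -9≡17 → r
y(24)−w(22): 2 → c
y(24)−y(24): 0 → a
u(20)−p(15): 5 → f
c(2)−j(9): -7≡19 → t

yvwumrezctlrcaft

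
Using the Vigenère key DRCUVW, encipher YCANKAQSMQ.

BTCHFWTJOK

Repeat the key across the message: DRCUVWDRCU
Y(24)+D(3): 27≡1 → B
C(2)+R(17): 19 → T
A(0)+C(2): 2 → C
N(13)+U(20): 33≡7 → H
K(10)+V(21): 31≡5 → F
A(0)+W(22): 22 → W
Q(16)+D(3): 19 → T
S(18)+R(17): 35≡9 → J
M(12)+C(2): 14 → O
Q(16)+U(20): 36≡10 → K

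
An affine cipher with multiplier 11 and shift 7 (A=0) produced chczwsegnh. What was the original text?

The inverse of 11 mod 26 is 19, since 11·19=209≡1. Apply D(y)=19·(y−7) mod 26:
c(2): 19·(2−7)=-95≡9 → j
h(7): 19·(7−7)=0 → a
c(2): 19·(2−7)=-95≡9 → j
z(25): 19·(25−7)=342≡4 → e
w(22): 19·(22−7)=285≡25 → z
s(18): 19·(18−7)=209≡1 → b
e(4): 19·(4−7)=-57≡21 → v
g(6): 19·(6−7)=-19≡7 → h
n(13): 19·(13−7)=114≡10 → k
h(7): 19·(7−7)=0 → a

jajezbvhka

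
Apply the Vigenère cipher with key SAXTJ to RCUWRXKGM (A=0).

JCRPAPKDF

Repeat the key across the message: SAXTJSAXT
R(17)+S(18): 35≡9 → J
C(2)+A(0): 2 → C
U(20)+X(23): 43≡17 → R
W(22)+T(19): 41≡15 → P
R(17)+J(9): 26≡0 → A
X(23)+S(18): 41≡15 → P
K(10)+A(0): 10 → K
G(6)+X(23): 29≡3 → D
M(12)+T(19): 31≡5 → F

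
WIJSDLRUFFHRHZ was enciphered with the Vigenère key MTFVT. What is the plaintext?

Repeat the key across the ciphertext: MTFVTMTFVTMTFV
W(22)−M(12): 10 → K
I(8)−T(19): -11≡15 → P
J(9)−F(5): 4 → E
S(18)−V(21): -3≡23 → X
D(3)−T(19): -16≡10 → K
L(11)−M(12): -1≡25 → Z
R(17)−T(19): -2≡24 → Y
U(20)−F(5): 15 → P
F(5)−V(21): -16≡10 → K
F(5)−T(19): -14≡12 → M
H(7)−M(12): -5≡21 → V
R(17)−T(19): -2≡24 → Y
H(7)−F(5): 2 → C
Z(25)−V(21): 4 → E

KPEXKZYPKMVYCE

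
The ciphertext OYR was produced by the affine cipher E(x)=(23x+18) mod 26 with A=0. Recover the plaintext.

The inverse of 23 mod 26 is 17, since 23·17=391≡1. Apply D(y)=17·(y−18) mod 26:
O(14): 17·(14−18)=-68≡10 → K
Y(24): 17·(24−18)=102≡24 → Y
R(17): 17·(17−18)=-17≡9 → J

KYJ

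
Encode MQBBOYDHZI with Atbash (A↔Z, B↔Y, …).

NJYYLBWSAR

M(12) → N(13)
Q(16) → J(9)
B(1) → Y(24)
B(1) → Y(24)
O(14) → L(11)
Y(24) → B(1)
D(3) → W(22)
H(7) → S(18)
Z(25) → A(0)
I(8) → R(17)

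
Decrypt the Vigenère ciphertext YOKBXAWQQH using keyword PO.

JAVNIMHCBT

Repeat the key across the ciphertext: POPOPOPOPO
Y(24)−P(15): 9 → J
O(14)−O(14): 0 → A
K(10)−P(15): -5≡21 → V
B(1)−O(14): -13≡13 → N
X(23)−P(15): 8 → I
A(0)−O(14): -14≡12 → M
W(22)−P(15): 7 → H
Q(16)−O(14): 2 → C
Q(16)−P(15): 1 → B
H(7)−O(14): -7≡19 → T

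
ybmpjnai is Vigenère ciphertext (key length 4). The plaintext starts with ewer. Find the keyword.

Subtract each crib letter from the matching ciphertext letter (mod 26):
y(24)−e(4)=20 → u
b(1)−w(22)=-21≡5 → f
m(12)−e(4)=8 → i
p(15)−r(17)=-2≡24 → y

ufiy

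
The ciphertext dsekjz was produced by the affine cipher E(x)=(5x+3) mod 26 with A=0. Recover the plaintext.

advrwu

The inverse of 5 mod 26 is 21, since 5·21=105≡1. Apply D(y)=21·(y−3) mod 26:
d(3): 21·(3−3)=0 → a
s(18): 21·(18−3)=315≡3 → d
e(4): 21·(4−3)=21 → v
k(10): 21·(10−3)=147≡17 → r
j(9): 21·(9−3)=126≡22 → w
z(25): 21·(25−3)=462≡20 → u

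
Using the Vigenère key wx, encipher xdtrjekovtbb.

tapofbglrqxy

Repeat the key across the message: wxwxwxwxwxwx
x(23)+w(22): 45≡19 → t
d(3)+x(23): 26≡0 → a
t(19)+w(22): 41≡15 → p
r(17)+x(23): 40≡14 → o
j(9)+w(22): 31≡5 → f
e(4)+x(23): 27≡1 → b
k(10)+w(22): 32≡6 → g
o(14)+x(23): 37≡11 → l
v(21)+w(22): 43≡17 → r
t(19)+x(23): 42≡16 → q
b(1)+w(22): 23 → x
b(1)+x(23): 24 → y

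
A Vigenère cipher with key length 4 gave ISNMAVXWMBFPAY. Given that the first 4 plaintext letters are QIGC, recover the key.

SKHK

Subtract each crib letter from the matching ciphertext letter (mod 26):
I(8)−Q(16)=-8≡18 → S
S(18)−I(8)=10 → K
N(13)−G(6)=7 → H
M(12)−C(2)=10 → K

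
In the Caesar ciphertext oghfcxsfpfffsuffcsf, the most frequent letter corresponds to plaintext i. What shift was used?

The most frequent ciphertext letter is f (appears 8 times).
f is position 5; i is position 8.
Shift = -3≡23.

23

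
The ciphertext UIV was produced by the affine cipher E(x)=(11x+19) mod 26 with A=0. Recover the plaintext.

TZM

The inverse of 11 mod 26 is 19, since 11·19=209≡1. Apply D(y)=19·(y−19) mod 26:
U(20): 19·(20−19)=19 → T
I(8): 19·(8−19)=-209≡25 → Z
V(21): 19·(21−19)=38≡12 → M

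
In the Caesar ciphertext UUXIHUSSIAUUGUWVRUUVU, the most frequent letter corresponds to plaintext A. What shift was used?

20

The most frequent ciphertext letter is U (appears 9 times).
U is position 20; A is position 0.
Shift = 20.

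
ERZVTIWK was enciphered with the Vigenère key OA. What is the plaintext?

QRLVFIIK

Repeat the key across the ciphertext: OAOAOAOA
E(4)−O(14): -10≡16 → Q
R(17)−A(0): 17 → R
Z(25)−O(14): 11 → L
V(21)−A(0): 21 → V
T(19)−O(14): 5 → F
I(8)−A(0): 8 → I
W(22)−O(14): 8 → I
K(10)−A(0): 10 → K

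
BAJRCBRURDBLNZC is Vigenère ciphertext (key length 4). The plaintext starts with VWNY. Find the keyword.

Subtract each crib letter from the matching ciphertext letter (mod 26):
B(1)−V(21)=-20≡6 → G
A(0)−W(22)=-22≡4 → E
J(9)−N(13)=-4≡22 → W
R(17)−Y(24)=-7≡19 → T

GEWT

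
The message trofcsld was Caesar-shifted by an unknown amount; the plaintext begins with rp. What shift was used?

2

From the crib: t(19)−r(17)=2, so the shift is 2.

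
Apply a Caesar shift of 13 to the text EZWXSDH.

E(4): 4+13=17 → R
Z(25): 25+13=38≡12 → M
W(22): 22+13=35≡9 → J
X(23): 23+13=36≡10 → K
S(18): 18+13=31≡5 → F
D(3): 3+13=16 → Q
H(7): 7+13=20 → U

RMJKFQU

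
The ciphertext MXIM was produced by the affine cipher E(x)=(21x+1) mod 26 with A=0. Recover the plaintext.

DGJD

The inverse of 21 mod 26 is 5, since 21·5=105≡1. Apply D(y)=5·(y−1) mod 26:
M(12): 5·(12−1)=55≡3 → D
X(23): 5·(23−1)=110≡6 → G
I(8): 5·(8−1)=35≡9 → J
M(12): 5·(12−1)=55≡3 → D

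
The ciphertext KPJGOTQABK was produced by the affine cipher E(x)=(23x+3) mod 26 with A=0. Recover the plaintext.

PWYZFMNBSP

The inverse of 23 mod 26 is 17, since 23·17=391≡1. Apply D(y)=17·(y−3) mod 26:
K(10): 17·(10−3)=119≡15 → P
P(15): 17·(15−3)=204≡22 → W
J(9): 17·(9−3)=102≡24 → Y
G(6): 17·(6−3)=51≡25 → Z
O(14): 17·(14−3)=187≡5 → F
T(19): 17·(19−3)=272≡12 → M
Q(16): 17·(16−3)=221≡13 → N
A(0): 17·(0−3)=-51≡1 → B
B(1): 17·(1−3)=-34≡18 → S
K(10): 17·(10−3)=119≡15 → P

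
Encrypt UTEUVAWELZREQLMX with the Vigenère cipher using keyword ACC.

UVGUXCWGNZTGQNOX

Repeat the key across the message: ACCACCACCACCACCA
U(20)+A(0): 20 → U
T(19)+C(2): 21 → V
E(4)+C(2): 6 → G
U(20)+A(0): 20 → U
V(21)+C(2): 23 → X
A(0)+C(2): 2 → C
W(22)+A(0): 22 → W
E(4)+C(2): 6 → G
L(11)+C(2): 13 → N
Z(25)+A(0): 25 → Z
R(17)+C(2): 19 → T
E(4)+C(2): 6 → G
Q(16)+A(0): 16 → Q
L(11)+C(2): 13 → N
M(12)+C(2): 14 → O
X(23)+A(0): 23 → X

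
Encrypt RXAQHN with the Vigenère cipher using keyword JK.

Repeat the key across the message: JKJKJK
R(17)+J(9): 26≡0 → A
X(23)+K(10): 33≡7 → H
A(0)+J(9): 9 → J
Q(16)+K(10): 26≡0 → A
H(7)+J(9): 16 → Q
N(13)+K(10): 23 → X

AHJAQX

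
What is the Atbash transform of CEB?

XVY

C(2) → X(23)
E(4) → V(21)
B(1) → Y(24)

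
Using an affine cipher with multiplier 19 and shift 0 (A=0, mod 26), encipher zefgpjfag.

hyrkzprak

z(25): 19·25+0=475≡7 → h
e(4): 19·4+0=76≡24 → y
f(5): 19·5+0=95≡17 → r
g(6): 19·6+0=114≡10 → k
p(15): 19·15+0=285≡25 → z
j(9): 19·9+0=171≡15 → p
f(5): 19·5+0=95≡17 → r
a(0): 19·0+0=0 → a
g(6): 19·6+0=114≡10 → k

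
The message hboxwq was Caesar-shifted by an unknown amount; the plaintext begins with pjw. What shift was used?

18

From the crib: h(7)−p(15)=-8≡18, so the shift is 18.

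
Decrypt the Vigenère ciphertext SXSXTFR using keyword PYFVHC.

DZNCMDC

Repeat the key across the ciphertext: PYFVHCP
S(18)−P(15): 3 → D
X(23)−Y(24): -1≡25 → Z
S(18)−F(5): 13 → N
X(23)−V(21): 2 → C
T(19)−H(7): 12 → M
F(5)−C(2): 3 → D
R(17)−P(15): 2 → C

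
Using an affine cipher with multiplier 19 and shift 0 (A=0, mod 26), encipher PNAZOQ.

P(15): 19·15+0=285≡25 → Z
N(13): 19·13+0=247≡13 → N
A(0): 19·0+0=0 → A
Z(25): 19·25+0=475≡7 → H
O(14): 19·14+0=266≡6 → G
Q(16): 19·16+0=304≡18 → S

ZNAHGS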